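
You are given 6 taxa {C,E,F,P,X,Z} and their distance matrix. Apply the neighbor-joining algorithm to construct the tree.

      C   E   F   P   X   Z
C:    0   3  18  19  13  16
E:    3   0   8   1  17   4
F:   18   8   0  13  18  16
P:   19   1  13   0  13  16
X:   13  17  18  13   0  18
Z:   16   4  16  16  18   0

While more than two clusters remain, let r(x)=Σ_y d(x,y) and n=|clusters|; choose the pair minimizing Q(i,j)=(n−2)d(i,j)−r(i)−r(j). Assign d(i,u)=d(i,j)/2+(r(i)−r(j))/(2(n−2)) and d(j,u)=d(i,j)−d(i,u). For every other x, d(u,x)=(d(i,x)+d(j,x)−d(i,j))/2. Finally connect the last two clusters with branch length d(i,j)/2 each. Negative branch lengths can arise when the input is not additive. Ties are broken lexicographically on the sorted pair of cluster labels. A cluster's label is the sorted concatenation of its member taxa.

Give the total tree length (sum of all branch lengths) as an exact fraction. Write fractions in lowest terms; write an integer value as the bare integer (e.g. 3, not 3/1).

35

step 1: merge (C,X) at d=13, Q=-96; branch lengths C→21/4, X→31/4; new cluster CX
  updated: d(CX,E)=7/2, d(CX,F)=23/2, d(CX,P)=19/2, d(CX,Z)=21/2
step 2: merge (E,P) at d=1, Q=-53; branch lengths E→-10/3, P→13/3; new cluster EP
  updated: d(CX,EP)=6, d(EP,F)=10, d(EP,Z)=19/2
step 3: merge (CX,Z) at d=21/2, Q=-43; branch lengths CX→13/4, Z→29/4; new cluster CXZ
  updated: d(CXZ,EP)=5/2, d(CXZ,F)=17/2
step 4: merge (CXZ,EP) at d=5/2, Q=-21; branch lengths CXZ→1/2, EP→2; new cluster CEPXZ
  updated: d(CEPXZ,F)=8
step 5: merge (CEPXZ,F) at d=8; branch lengths CEPXZ→4, F→4; new cluster CEFPXZ
final tree: ((((C:21/4,X:31/4):13/4,Z:29/4):1/2,(E:-10/3,P:13/3):2):4,F:4)
total length: 35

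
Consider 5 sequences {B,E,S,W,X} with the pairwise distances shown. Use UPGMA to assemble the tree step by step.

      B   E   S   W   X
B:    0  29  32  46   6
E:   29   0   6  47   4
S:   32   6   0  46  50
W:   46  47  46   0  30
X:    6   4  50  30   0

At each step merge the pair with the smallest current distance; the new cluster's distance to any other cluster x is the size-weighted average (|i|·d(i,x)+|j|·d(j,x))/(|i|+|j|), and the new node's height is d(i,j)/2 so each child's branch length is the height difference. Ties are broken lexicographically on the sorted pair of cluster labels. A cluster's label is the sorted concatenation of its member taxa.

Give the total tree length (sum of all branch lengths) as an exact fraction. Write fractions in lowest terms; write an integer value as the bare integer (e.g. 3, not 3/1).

203/3

step 1: merge (E,X) at d=4; branch lengths E→2, X→2; new cluster EX
  updated: d(B,EX)=35/2, d(EX,S)=28, d(EX,W)=77/2
step 2: merge (B,EX) at d=35/2; branch lengths B→35/4, EX→27/4; new cluster BEX
  updated: d(BEX,S)=88/3, d(BEX,W)=41
step 3: merge (BEX,S) at d=88/3; branch lengths BEX→71/12, S→44/3; new cluster BESX
  updated: d(BESX,W)=169/4
step 4: merge (BESX,W) at d=169/4; branch lengths BESX→155/24, W→169/8; new cluster BESWX
final tree: (((B:35/4,(E:2,X:2):27/4):71/12,S:44/3):155/24,W:169/8)
total length: 203/3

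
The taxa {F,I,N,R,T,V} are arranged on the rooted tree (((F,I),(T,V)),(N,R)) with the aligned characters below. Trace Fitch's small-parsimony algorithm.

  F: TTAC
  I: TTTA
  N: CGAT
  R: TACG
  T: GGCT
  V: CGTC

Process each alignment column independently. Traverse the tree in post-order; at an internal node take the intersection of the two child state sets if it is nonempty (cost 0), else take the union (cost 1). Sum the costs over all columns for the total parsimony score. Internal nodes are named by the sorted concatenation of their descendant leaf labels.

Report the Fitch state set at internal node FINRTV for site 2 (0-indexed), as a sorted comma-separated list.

site 0, node FI: F={T} ∩ I={T} → {T} (+0)
site 0, node TV: T={G} ∪ V={C} → {C,G} (+1)
site 0, node FITV: FI={T} ∪ TV={C,G} → {C,G,T} (+1)
site 0, node NR: N={C} ∪ R={T} → {C,T} (+1)
site 0, node FINRTV: FITV={C,G,T} ∩ NR={C,T} → {C,T} (+0)
site 1, node FI: F={T} ∩ I={T} → {T} (+0)
site 1, node TV: T={G} ∩ V={G} → {G} (+0)
site 1, node FITV: FI={T} ∪ TV={G} → {G,T} (+1)
site 1, node NR: N={G} ∪ R={A} → {A,G} (+1)
site 1, node FINRTV: FITV={G,T} ∩ NR={A,G} → {G} (+0)
site 2, node FI: F={A} ∪ I={T} → {A,T} (+1)
site 2, node TV: T={C} ∪ V={T} → {C,T} (+1)
site 2, node FITV: FI={A,T} ∩ TV={C,T} → {T} (+0)
site 2, node NR: N={A} ∪ R={C} → {A,C} (+1)
site 2, node FINRTV: FITV={T} ∪ NR={A,C} → {A,C,T} (+1)
site 3, node FI: F={C} ∪ I={A} → {A,C} (+1)
site 3, node TV: T={T} ∪ V={C} → {C,T} (+1)
site 3, node FITV: FI={A,C} ∩ TV={C,T} → {C} (+0)
site 3, node NR: N={T} ∪ R={G} → {G,T} (+1)
site 3, node FINRTV: FITV={C} ∪ NR={G,T} → {C,G,T} (+1)
per-site changes: [3, 2, 4, 4]; total = 13

A,C,T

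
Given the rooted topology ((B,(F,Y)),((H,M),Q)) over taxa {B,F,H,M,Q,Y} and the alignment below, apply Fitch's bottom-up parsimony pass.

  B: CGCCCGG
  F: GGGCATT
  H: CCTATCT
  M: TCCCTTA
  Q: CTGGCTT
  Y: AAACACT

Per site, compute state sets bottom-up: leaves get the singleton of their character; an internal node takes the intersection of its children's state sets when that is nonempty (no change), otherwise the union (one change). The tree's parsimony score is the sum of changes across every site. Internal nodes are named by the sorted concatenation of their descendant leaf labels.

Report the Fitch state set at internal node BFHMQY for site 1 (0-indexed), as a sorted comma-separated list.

C,G,T

FY@0: {G} ∪ {A} = {A,G} (union, +1)
BFY@0: {C} ∪ {A,G} = {A,C,G} (union, +1)
HM@0: {C} ∪ {T} = {C,T} (union, +1)
HMQ@0: {C,T} ∩ {C} = {C} (intersection, +0)
BFHMQY@0: {A,C,G} ∩ {C} = {C} (intersection, +0)
FY@1: {G} ∪ {A} = {A,G} (union, +1)
BFY@1: {G} ∩ {A,G} = {G} (intersection, +0)
HM@1: {C} ∩ {C} = {C} (intersection, +0)
HMQ@1: {C} ∪ {T} = {C,T} (union, +1)
BFHMQY@1: {G} ∪ {C,T} = {C,G,T} (union, +1)
FY@2: {G} ∪ {A} = {A,G} (union, +1)
BFY@2: {C} ∪ {A,G} = {A,C,G} (union, +1)
HM@2: {T} ∪ {C} = {C,T} (union, +1)
HMQ@2: {C,T} ∪ {G} = {C,G,T} (union, +1)
BFHMQY@2: {A,C,G} ∩ {C,G,T} = {C,G} (intersection, +0)
FY@3: {C} ∩ {C} = {C} (intersection, +0)
BFY@3: {C} ∩ {C} = {C} (intersection, +0)
HM@3: {A} ∪ {C} = {A,C} (union, +1)
HMQ@3: {A,C} ∪ {G} = {A,C,G} (union, +1)
BFHMQY@3: {C} ∩ {A,C,G} = {C} (intersection, +0)
FY@4: {A} ∩ {A} = {A} (intersection, +0)
BFY@4: {C} ∪ {A} = {A,C} (union, +1)
HM@4: {T} ∩ {T} = {T} (intersection, +0)
HMQ@4: {T} ∪ {C} = {C,T} (union, +1)
BFHMQY@4: {A,C} ∩ {C,T} = {C} (intersection, +0)
FY@5: {T} ∪ {C} = {C,T} (union, +1)
BFY@5: {G} ∪ {C,T} = {C,G,T} (union, +1)
HM@5: {C} ∪ {T} = {C,T} (union, +1)
HMQ@5: {C,T} ∩ {T} = {T} (intersection, +0)
BFHMQY@5: {C,G,T} ∩ {T} = {T} (intersection, +0)
FY@6: {T} ∩ {T} = {T} (intersection, +0)
BFY@6: {G} ∪ {T} = {G,T} (union, +1)
HM@6: {T} ∪ {A} = {A,T} (union, +1)
HMQ@6: {A,T} ∩ {T} = {T} (intersection, +0)
BFHMQY@6: {G,T} ∩ {T} = {T} (intersection, +0)
per-site changes: [3, 3, 4, 2, 2, 3, 2]; total = 19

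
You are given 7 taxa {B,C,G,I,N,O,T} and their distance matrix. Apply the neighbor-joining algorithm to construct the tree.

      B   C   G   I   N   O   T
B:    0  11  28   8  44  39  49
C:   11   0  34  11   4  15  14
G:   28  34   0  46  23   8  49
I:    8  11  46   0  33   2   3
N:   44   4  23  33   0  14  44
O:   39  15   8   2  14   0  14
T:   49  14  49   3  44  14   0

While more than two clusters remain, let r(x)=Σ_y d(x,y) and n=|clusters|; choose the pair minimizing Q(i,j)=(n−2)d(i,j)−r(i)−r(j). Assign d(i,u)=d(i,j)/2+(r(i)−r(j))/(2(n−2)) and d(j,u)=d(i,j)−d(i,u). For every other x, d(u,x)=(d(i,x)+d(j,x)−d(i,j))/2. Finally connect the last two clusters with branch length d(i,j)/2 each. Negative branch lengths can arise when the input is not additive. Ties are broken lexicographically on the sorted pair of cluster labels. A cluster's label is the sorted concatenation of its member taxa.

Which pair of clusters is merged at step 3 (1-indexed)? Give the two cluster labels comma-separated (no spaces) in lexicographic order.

GO,N

iteration 1: select I,T (d=3, Q=-261); attach at lengths (-11/2, 17/2); label the merged cluster IT
  updated: d(B,IT)=27, d(C,IT)=11, d(G,IT)=46, d(IT,N)=37, d(IT,O)=13/2
iteration 2: select G,O (d=8, Q=-379/2); attach at lengths (177/16, -49/16); label the merged cluster GO
  updated: d(B,GO)=59/2, d(C,GO)=41/2, d(GO,IT)=89/4, d(GO,N)=29/2
iteration 3: select GO,N (d=29/2, Q=-571/4); attach at lengths (41/8, 75/8); label the merged cluster GNO
  updated: d(B,GNO)=59/2, d(C,GNO)=5, d(GNO,IT)=179/8
iteration 4: select B,IT (d=27, Q=-591/8); attach at lengths (489/32, 375/32); label the merged cluster BIT
  updated: d(BIT,C)=-5/2, d(BIT,GNO)=199/16
iteration 5: select BIT,C (d=-5/2, Q=-239/16); attach at lengths (79/32, -159/32); label the merged cluster BCIT
  updated: d(BCIT,GNO)=319/32
iteration 6: select BCIT,GNO (d=319/32); attach at lengths (319/64, 319/64); label the merged cluster BCGINOT
final tree: (((B:489/32,(I:-11/2,T:17/2):375/32):79/32,C:-159/32):319/64,((G:177/16,O:-49/16):41/8,N:75/8):319/64)
total length: 1919/32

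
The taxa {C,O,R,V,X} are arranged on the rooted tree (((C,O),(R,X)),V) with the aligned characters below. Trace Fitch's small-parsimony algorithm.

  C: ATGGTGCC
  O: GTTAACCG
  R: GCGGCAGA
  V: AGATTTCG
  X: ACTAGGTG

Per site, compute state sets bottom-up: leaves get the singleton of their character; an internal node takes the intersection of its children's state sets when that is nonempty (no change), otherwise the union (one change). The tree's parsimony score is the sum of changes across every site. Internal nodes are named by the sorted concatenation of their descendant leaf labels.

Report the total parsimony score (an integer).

[col 0] CO: children C:{A}, O:{G} ∪→ {A,G}; cost 1
[col 0] RX: children R:{G}, X:{A} ∪→ {A,G}; cost 1
[col 0] CORX: children CO:{A,G}, RX:{A,G} ∩→ {A,G}; cost 0
[col 0] CORVX: children CORX:{A,G}, V:{A} ∩→ {A}; cost 0
[col 1] CO: children C:{T}, O:{T} ∩→ {T}; cost 0
[col 1] RX: children R:{C}, X:{C} ∩→ {C}; cost 0
[col 1] CORX: children CO:{T}, RX:{C} ∪→ {C,T}; cost 1
[col 1] CORVX: children CORX:{C,T}, V:{G} ∪→ {C,G,T}; cost 1
[col 2] CO: children C:{G}, O:{T} ∪→ {G,T}; cost 1
[col 2] RX: children R:{G}, X:{T} ∪→ {G,T}; cost 1
[col 2] CORX: children CO:{G,T}, RX:{G,T} ∩→ {G,T}; cost 0
[col 2] CORVX: children CORX:{G,T}, V:{A} ∪→ {A,G,T}; cost 1
[col 3] CO: children C:{G}, O:{A} ∪→ {A,G}; cost 1
[col 3] RX: children R:{G}, X:{A} ∪→ {A,G}; cost 1
[col 3] CORX: children CO:{A,G}, RX:{A,G} ∩→ {A,G}; cost 0
[col 3] CORVX: children CORX:{A,G}, V:{T} ∪→ {A,G,T}; cost 1
[col 4] CO: children C:{T}, O:{A} ∪→ {A,T}; cost 1
[col 4] RX: children R:{C}, X:{G} ∪→ {C,G}; cost 1
[col 4] CORX: children CO:{A,T}, RX:{C,G} ∪→ {A,C,G,T}; cost 1
[col 4] CORVX: children CORX:{A,C,G,T}, V:{T} ∩→ {T}; cost 0
[col 5] CO: children C:{G}, O:{C} ∪→ {C,G}; cost 1
[col 5] RX: children R:{A}, X:{G} ∪→ {A,G}; cost 1
[col 5] CORX: children CO:{C,G}, RX:{A,G} ∩→ {G}; cost 0
[col 5] CORVX: children CORX:{G}, V:{T} ∪→ {G,T}; cost 1
[col 6] CO: children C:{C}, O:{C} ∩→ {C}; cost 0
[col 6] RX: children R:{G}, X:{T} ∪→ {G,T}; cost 1
[col 6] CORX: children CO:{C}, RX:{G,T} ∪→ {C,G,T}; cost 1
[col 6] CORVX: children CORX:{C,G,T}, V:{C} ∩→ {C}; cost 0
[col 7] CO: children C:{C}, O:{G} ∪→ {C,G}; cost 1
[col 7] RX: children R:{A}, X:{G} ∪→ {A,G}; cost 1
[col 7] CORX: children CO:{C,G}, RX:{A,G} ∩→ {G}; cost 0
[col 7] CORVX: children CORX:{G}, V:{G} ∩→ {G}; cost 0
per-site changes: [2, 2, 3, 3, 3, 3, 2, 2]; total = 20

20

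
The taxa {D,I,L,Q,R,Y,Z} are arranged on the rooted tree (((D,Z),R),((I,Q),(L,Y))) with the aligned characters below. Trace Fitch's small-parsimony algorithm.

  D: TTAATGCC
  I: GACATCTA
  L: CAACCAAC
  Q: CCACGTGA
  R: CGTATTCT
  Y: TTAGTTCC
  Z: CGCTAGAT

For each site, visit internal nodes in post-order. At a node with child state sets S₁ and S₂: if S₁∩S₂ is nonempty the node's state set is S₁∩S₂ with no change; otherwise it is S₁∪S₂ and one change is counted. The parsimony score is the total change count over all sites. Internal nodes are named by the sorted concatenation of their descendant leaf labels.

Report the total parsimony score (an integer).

DZ@0: {T} ∪ {C} = {C,T} (union, +1)
DRZ@0: {C,T} ∩ {C} = {C} (intersection, +0)
IQ@0: {G} ∪ {C} = {C,G} (union, +1)
LY@0: {C} ∪ {T} = {C,T} (union, +1)
ILQY@0: {C,G} ∩ {C,T} = {C} (intersection, +0)
DILQRYZ@0: {C} ∩ {C} = {C} (intersection, +0)
DZ@1: {T} ∪ {G} = {G,T} (union, +1)
DRZ@1: {G,T} ∩ {G} = {G} (intersection, +0)
IQ@1: {A} ∪ {C} = {A,C} (union, +1)
LY@1: {A} ∪ {T} = {A,T} (union, +1)
ILQY@1: {A,C} ∩ {A,T} = {A} (intersection, +0)
DILQRYZ@1: {G} ∪ {A} = {A,G} (union, +1)
DZ@2: {A} ∪ {C} = {A,C} (union, +1)
DRZ@2: {A,C} ∪ {T} = {A,C,T} (union, +1)
IQ@2: {C} ∪ {A} = {A,C} (union, +1)
LY@2: {A} ∩ {A} = {A} (intersection, +0)
ILQY@2: {A,C} ∩ {A} = {A} (intersection, +0)
DILQRYZ@2: {A,C,T} ∩ {A} = {A} (intersection, +0)
DZ@3: {A} ∪ {T} = {A,T} (union, +1)
DRZ@3: {A,T} ∩ {A} = {A} (intersection, +0)
IQ@3: {A} ∪ {C} = {A,C} (union, +1)
LY@3: {C} ∪ {G} = {C,G} (union, +1)
ILQY@3: {A,C} ∩ {C,G} = {C} (intersection, +0)
DILQRYZ@3: {A} ∪ {C} = {A,C} (union, +1)
DZ@4: {T} ∪ {A} = {A,T} (union, +1)
DRZ@4: {A,T} ∩ {T} = {T} (intersection, +0)
IQ@4: {T} ∪ {G} = {G,T} (union, +1)
LY@4: {C} ∪ {T} = {C,T} (union, +1)
ILQY@4: {G,T} ∩ {C,T} = {T} (intersection, +0)
DILQRYZ@4: {T} ∩ {T} = {T} (intersection, +0)
DZ@5: {G} ∩ {G} = {G} (intersection, +0)
DRZ@5: {G} ∪ {T} = {G,T} (union, +1)
IQ@5: {C} ∪ {T} = {C,T} (union, +1)
LY@5: {A} ∪ {T} = {A,T} (union, +1)
ILQY@5: {C,T} ∩ {A,T} = {T} (intersection, +0)
DILQRYZ@5: {G,T} ∩ {T} = {T} (intersection, +0)
DZ@6: {C} ∪ {A} = {A,C} (union, +1)
DRZ@6: {A,C} ∩ {C} = {C} (intersection, +0)
IQ@6: {T} ∪ {G} = {G,T} (union, +1)
LY@6: {A} ∪ {C} = {A,C} (union, +1)
ILQY@6: {G,T} ∪ {A,C} = {A,C,G,T} (union, +1)
DILQRYZ@6: {C} ∩ {A,C,G,T} = {C} (intersection, +0)
DZ@7: {C} ∪ {T} = {C,T} (union, +1)
DRZ@7: {C,T} ∩ {T} = {T} (intersection, +0)
IQ@7: {A} ∩ {A} = {A} (intersection, +0)
LY@7: {C} ∩ {C} = {C} (intersection, +0)
ILQY@7: {A} ∪ {C} = {A,C} (union, +1)
DILQRYZ@7: {T} ∪ {A,C} = {A,C,T} (union, +1)
per-site changes: [3, 4, 3, 4, 3, 3, 4, 3]; total = 27

27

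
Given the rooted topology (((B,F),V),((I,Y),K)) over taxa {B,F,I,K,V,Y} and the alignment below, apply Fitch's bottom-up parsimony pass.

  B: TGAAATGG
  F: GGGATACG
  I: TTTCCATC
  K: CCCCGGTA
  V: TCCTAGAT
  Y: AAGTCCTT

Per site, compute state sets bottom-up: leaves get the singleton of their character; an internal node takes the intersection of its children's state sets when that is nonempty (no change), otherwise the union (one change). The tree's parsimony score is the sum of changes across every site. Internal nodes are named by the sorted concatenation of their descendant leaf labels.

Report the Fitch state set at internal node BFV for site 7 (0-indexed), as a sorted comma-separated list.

G,T

BF@0: {T} ∪ {G} = {G,T} (union, +1)
BFV@0: {G,T} ∩ {T} = {T} (intersection, +0)
IY@0: {T} ∪ {A} = {A,T} (union, +1)
IKY@0: {A,T} ∪ {C} = {A,C,T} (union, +1)
BFIKVY@0: {T} ∩ {A,C,T} = {T} (intersection, +0)
BF@1: {G} ∩ {G} = {G} (intersection, +0)
BFV@1: {G} ∪ {C} = {C,G} (union, +1)
IY@1: {T} ∪ {A} = {A,T} (union, +1)
IKY@1: {A,T} ∪ {C} = {A,C,T} (union, +1)
BFIKVY@1: {C,G} ∩ {A,C,T} = {C} (intersection, +0)
BF@2: {A} ∪ {G} = {A,G} (union, +1)
BFV@2: {A,G} ∪ {C} = {A,C,G} (union, +1)
IY@2: {T} ∪ {G} = {G,T} (union, +1)
IKY@2: {G,T} ∪ {C} = {C,G,T} (union, +1)
BFIKVY@2: {A,C,G} ∩ {C,G,T} = {C,G} (intersection, +0)
BF@3: {A} ∩ {A} = {A} (intersection, +0)
BFV@3: {A} ∪ {T} = {A,T} (union, +1)
IY@3: {C} ∪ {T} = {C,T} (union, +1)
IKY@3: {C,T} ∩ {C} = {C} (intersection, +0)
BFIKVY@3: {A,T} ∪ {C} = {A,C,T} (union, +1)
BF@4: {A} ∪ {T} = {A,T} (union, +1)
BFV@4: {A,T} ∩ {A} = {A} (intersection, +0)
IY@4: {C} ∩ {C} = {C} (intersection, +0)
IKY@4: {C} ∪ {G} = {C,G} (union, +1)
BFIKVY@4: {A} ∪ {C,G} = {A,C,G} (union, +1)
BF@5: {T} ∪ {A} = {A,T} (union, +1)
BFV@5: {A,T} ∪ {G} = {A,G,T} (union, +1)
IY@5: {A} ∪ {C} = {A,C} (union, +1)
IKY@5: {A,C} ∪ {G} = {A,C,G} (union, +1)
BFIKVY@5: {A,G,T} ∩ {A,C,G} = {A,G} (intersection, +0)
BF@6: {G} ∪ {C} = {C,G} (union, +1)
BFV@6: {C,G} ∪ {A} = {A,C,G} (union, +1)
IY@6: {T} ∩ {T} = {T} (intersection, +0)
IKY@6: {T} ∩ {T} = {T} (intersection, +0)
BFIKVY@6: {A,C,G} ∪ {T} = {A,C,G,T} (union, +1)
BF@7: {G} ∩ {G} = {G} (intersection, +0)
BFV@7: {G} ∪ {T} = {G,T} (union, +1)
IY@7: {C} ∪ {T} = {C,T} (union, +1)
IKY@7: {C,T} ∪ {A} = {A,C,T} (union, +1)
BFIKVY@7: {G,T} ∩ {A,C,T} = {T} (intersection, +0)
per-site changes: [3, 3, 4, 3, 3, 4, 3, 3]; total = 26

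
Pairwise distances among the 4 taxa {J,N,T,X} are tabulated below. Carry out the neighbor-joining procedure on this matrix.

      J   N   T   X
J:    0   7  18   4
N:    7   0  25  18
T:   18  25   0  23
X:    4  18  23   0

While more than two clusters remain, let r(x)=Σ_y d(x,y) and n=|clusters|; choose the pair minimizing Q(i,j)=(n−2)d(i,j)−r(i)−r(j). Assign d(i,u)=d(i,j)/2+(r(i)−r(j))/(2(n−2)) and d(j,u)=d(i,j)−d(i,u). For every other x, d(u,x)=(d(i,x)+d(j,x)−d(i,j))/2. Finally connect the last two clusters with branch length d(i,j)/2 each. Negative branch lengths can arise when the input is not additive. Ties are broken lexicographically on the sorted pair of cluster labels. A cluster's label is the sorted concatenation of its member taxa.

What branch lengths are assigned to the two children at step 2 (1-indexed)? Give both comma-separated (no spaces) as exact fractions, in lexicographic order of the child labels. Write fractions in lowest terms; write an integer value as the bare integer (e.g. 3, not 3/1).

1. join J+X (d=4, Q=-66) ⇒ JX; edges |J|=-2, |X|=6
  updated: d(JX,N)=21/2, d(JX,T)=37/2
2. join JX+N (d=21/2, Q=-54) ⇒ JNX; edges |JX|=2, |N|=17/2
  updated: d(JNX,T)=33/2
3. join JNX+T (d=33/2) ⇒ JNTX; edges |JNX|=33/4, |T|=33/4
final tree: (((J:-2,X:6):2,N:17/2):33/4,T:33/4)
total length: 31

2,17/2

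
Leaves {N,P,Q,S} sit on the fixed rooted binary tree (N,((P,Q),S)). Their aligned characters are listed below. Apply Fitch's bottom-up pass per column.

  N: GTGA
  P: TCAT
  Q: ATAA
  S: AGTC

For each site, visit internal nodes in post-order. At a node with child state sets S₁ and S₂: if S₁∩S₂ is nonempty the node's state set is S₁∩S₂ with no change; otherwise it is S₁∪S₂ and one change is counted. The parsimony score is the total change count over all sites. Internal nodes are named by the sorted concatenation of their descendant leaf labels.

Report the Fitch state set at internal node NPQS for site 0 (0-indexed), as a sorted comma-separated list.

[col 0] PQ: children P:{T}, Q:{A} ∪→ {A,T}; cost 1
[col 0] PQS: children PQ:{A,T}, S:{A} ∩→ {A}; cost 0
[col 0] NPQS: children N:{G}, PQS:{A} ∪→ {A,G}; cost 1
[col 1] PQ: children P:{C}, Q:{T} ∪→ {C,T}; cost 1
[col 1] PQS: children PQ:{C,T}, S:{G} ∪→ {C,G,T}; cost 1
[col 1] NPQS: children N:{T}, PQS:{C,G,T} ∩→ {T}; cost 0
[col 2] PQ: children P:{A}, Q:{A} ∩→ {A}; cost 0
[col 2] PQS: children PQ:{A}, S:{T} ∪→ {A,T}; cost 1
[col 2] NPQS: children N:{G}, PQS:{A,T} ∪→ {A,G,T}; cost 1
[col 3] PQ: children P:{T}, Q:{A} ∪→ {A,T}; cost 1
[col 3] PQS: children PQ:{A,T}, S:{C} ∪→ {A,C,T}; cost 1
[col 3] NPQS: children N:{A}, PQS:{A,C,T} ∩→ {A}; cost 0
per-site changes: [2, 2, 2, 2]; total = 8

A,G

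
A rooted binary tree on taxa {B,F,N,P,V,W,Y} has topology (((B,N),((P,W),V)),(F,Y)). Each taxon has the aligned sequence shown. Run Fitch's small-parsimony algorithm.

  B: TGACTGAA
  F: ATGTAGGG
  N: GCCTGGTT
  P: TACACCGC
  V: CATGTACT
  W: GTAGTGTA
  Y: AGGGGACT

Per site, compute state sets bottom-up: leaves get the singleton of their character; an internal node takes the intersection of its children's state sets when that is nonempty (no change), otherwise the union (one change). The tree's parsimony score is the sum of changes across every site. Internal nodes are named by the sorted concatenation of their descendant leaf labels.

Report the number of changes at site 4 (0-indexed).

4

BN@0: {T} ∪ {G} = {G,T} (union, +1)
PW@0: {T} ∪ {G} = {G,T} (union, +1)
PVW@0: {G,T} ∪ {C} = {C,G,T} (union, +1)
BNPVW@0: {G,T} ∩ {C,G,T} = {G,T} (intersection, +0)
FY@0: {A} ∩ {A} = {A} (intersection, +0)
BFNPVWY@0: {G,T} ∪ {A} = {A,G,T} (union, +1)
BN@1: {G} ∪ {C} = {C,G} (union, +1)
PW@1: {A} ∪ {T} = {A,T} (union, +1)
PVW@1: {A,T} ∩ {A} = {A} (intersection, +0)
BNPVW@1: {C,G} ∪ {A} = {A,C,G} (union, +1)
FY@1: {T} ∪ {G} = {G,T} (union, +1)
BFNPVWY@1: {A,C,G} ∩ {G,T} = {G} (intersection, +0)
BN@2: {A} ∪ {C} = {A,C} (union, +1)
PW@2: {C} ∪ {A} = {A,C} (union, +1)
PVW@2: {A,C} ∪ {T} = {A,C,T} (union, +1)
BNPVW@2: {A,C} ∩ {A,C,T} = {A,C} (intersection, +0)
FY@2: {G} ∩ {G} = {G} (intersection, +0)
BFNPVWY@2: {A,C} ∪ {G} = {A,C,G} (union, +1)
BN@3: {C} ∪ {T} = {C,T} (union, +1)
PW@3: {A} ∪ {G} = {A,G} (union, +1)
PVW@3: {A,G} ∩ {G} = {G} (intersection, +0)
BNPVW@3: {C,T} ∪ {G} = {C,G,T} (union, +1)
FY@3: {T} ∪ {G} = {G,T} (union, +1)
BFNPVWY@3: {C,G,T} ∩ {G,T} = {G,T} (intersection, +0)
BN@4: {T} ∪ {G} = {G,T} (union, +1)
PW@4: {C} ∪ {T} = {C,T} (union, +1)
PVW@4: {C,T} ∩ {T} = {T} (intersection, +0)
BNPVW@4: {G,T} ∩ {T} = {T} (intersection, +0)
FY@4: {A} ∪ {G} = {A,G} (union, +1)
BFNPVWY@4: {T} ∪ {A,G} = {A,G,T} (union, +1)
BN@5: {G} ∩ {G} = {G} (intersection, +0)
PW@5: {C} ∪ {G} = {C,G} (union, +1)
PVW@5: {C,G} ∪ {A} = {A,C,G} (union, +1)
BNPVW@5: {G} ∩ {A,C,G} = {G} (intersection, +0)
FY@5: {G} ∪ {A} = {A,G} (union, +1)
BFNPVWY@5: {G} ∩ {A,G} = {G} (intersection, +0)
BN@6: {A} ∪ {T} = {A,T} (union, +1)
PW@6: {G} ∪ {T} = {G,T} (union, +1)
PVW@6: {G,T} ∪ {C} = {C,G,T} (union, +1)
BNPVW@6: {A,T} ∩ {C,G,T} = {T} (intersection, +0)
FY@6: {G} ∪ {C} = {C,G} (union, +1)
BFNPVWY@6: {T} ∪ {C,G} = {C,G,T} (union, +1)
BN@7: {A} ∪ {T} = {A,T} (union, +1)
PW@7: {C} ∪ {A} = {A,C} (union, +1)
PVW@7: {A,C} ∪ {T} = {A,C,T} (union, +1)
BNPVW@7: {A,T} ∩ {A,C,T} = {A,T} (intersection, +0)
FY@7: {G} ∪ {T} = {G,T} (union, +1)
BFNPVWY@7: {A,T} ∩ {G,T} = {T} (intersection, +0)
per-site changes: [4, 4, 4, 4, 4, 3, 5, 4]; total = 32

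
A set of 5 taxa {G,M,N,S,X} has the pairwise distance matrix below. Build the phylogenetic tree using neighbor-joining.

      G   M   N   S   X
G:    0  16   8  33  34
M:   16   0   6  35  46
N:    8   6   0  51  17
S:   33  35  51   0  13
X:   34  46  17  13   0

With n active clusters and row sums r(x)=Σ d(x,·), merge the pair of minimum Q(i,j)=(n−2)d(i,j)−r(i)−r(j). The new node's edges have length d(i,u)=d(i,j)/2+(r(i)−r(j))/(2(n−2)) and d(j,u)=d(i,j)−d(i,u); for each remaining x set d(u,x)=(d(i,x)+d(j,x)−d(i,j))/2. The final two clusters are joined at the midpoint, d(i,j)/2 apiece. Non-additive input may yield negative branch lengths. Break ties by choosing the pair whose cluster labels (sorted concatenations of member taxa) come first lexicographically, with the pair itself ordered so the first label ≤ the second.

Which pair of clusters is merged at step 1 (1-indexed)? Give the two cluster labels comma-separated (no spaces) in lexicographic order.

S,X

step 1: merge (S,X) at d=13, Q=-203; branch lengths S→61/6, X→17/6; new cluster SX
  updated: d(G,SX)=27, d(M,SX)=34, d(N,SX)=55/2
step 2: merge (G,SX) at d=27, Q=-171/2; branch lengths G→33/8, SX→183/8; new cluster GSX
  updated: d(GSX,M)=23/2, d(GSX,N)=17/4
step 3: merge (GSX,M) at d=23/2, Q=-87/4; branch lengths GSX→39/8, M→53/8; new cluster GMSX
  updated: d(GMSX,N)=-5/8
step 4: merge (GMSX,N) at d=-5/8; branch lengths GMSX→-5/16, N→-5/16; new cluster GMNSX
final tree: (((G:33/8,(S:61/6,X:17/6):183/8):39/8,M:53/8):-5/16,N:-5/16)
total length: 407/8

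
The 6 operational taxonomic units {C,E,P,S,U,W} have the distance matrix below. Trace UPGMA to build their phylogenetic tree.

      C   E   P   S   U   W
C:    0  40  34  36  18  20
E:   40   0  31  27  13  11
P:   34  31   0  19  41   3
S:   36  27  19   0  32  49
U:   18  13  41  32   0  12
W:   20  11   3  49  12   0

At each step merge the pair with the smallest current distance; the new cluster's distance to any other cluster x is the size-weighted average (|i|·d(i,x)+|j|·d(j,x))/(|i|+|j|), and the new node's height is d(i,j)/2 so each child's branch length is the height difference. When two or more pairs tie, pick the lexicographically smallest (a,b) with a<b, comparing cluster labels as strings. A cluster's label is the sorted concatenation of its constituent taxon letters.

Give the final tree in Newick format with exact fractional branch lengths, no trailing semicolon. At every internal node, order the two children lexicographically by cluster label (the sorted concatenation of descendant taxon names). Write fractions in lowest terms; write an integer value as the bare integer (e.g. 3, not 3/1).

iteration 1: select P,W (d=3); attach at lengths (3/2, 3/2); label the merged cluster PW
  updated: d(C,PW)=27, d(E,PW)=21, d(PW,S)=34, d(PW,U)=53/2
iteration 2: select E,U (d=13); attach at lengths (13/2, 13/2); label the merged cluster EU
  updated: d(C,EU)=29, d(EU,PW)=95/4, d(EU,S)=59/2
iteration 3: select EU,PW (d=95/4); attach at lengths (43/8, 83/8); label the merged cluster EPUW
  updated: d(C,EPUW)=28, d(EPUW,S)=127/4
iteration 4: select C,EPUW (d=28); attach at lengths (14, 17/8); label the merged cluster CEPUW
  updated: d(CEPUW,S)=163/5
iteration 5: select CEPUW,S (d=163/5); attach at lengths (23/10, 163/10); label the merged cluster CEPSUW
final tree: ((C:14,((E:13/2,U:13/2):43/8,(P:3/2,W:3/2):83/8):17/8):23/10,S:163/10)
total length: 2659/40

((C:14,((E:13/2,U:13/2):43/8,(P:3/2,W:3/2):83/8):17/8):23/10,S:163/10)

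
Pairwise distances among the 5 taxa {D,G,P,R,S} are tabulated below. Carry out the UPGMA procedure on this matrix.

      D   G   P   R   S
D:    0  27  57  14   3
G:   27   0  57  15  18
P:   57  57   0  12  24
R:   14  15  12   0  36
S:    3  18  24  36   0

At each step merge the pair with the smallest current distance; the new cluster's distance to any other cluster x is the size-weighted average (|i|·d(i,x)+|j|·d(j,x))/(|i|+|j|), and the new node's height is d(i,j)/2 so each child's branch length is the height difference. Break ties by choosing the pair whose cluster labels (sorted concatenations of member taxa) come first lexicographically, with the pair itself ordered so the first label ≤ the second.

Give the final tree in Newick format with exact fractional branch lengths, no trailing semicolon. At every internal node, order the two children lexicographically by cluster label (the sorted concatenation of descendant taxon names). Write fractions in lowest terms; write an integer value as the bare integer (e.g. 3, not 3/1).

step 1: merge (D,S) at d=3; branch lengths D→3/2, S→3/2; new cluster DS
  updated: d(DS,G)=45/2, d(DS,P)=81/2, d(DS,R)=25
step 2: merge (P,R) at d=12; branch lengths P→6, R→6; new cluster PR
  updated: d(DS,PR)=131/4, d(G,PR)=36
step 3: merge (DS,G) at d=45/2; branch lengths DS→39/4, G→45/4; new cluster DGS
  updated: d(DGS,PR)=203/6
step 4: merge (DGS,PR) at d=203/6; branch lengths DGS→17/3, PR→131/12; new cluster DGPRS
final tree: (((D:3/2,S:3/2):39/4,G:45/4):17/3,(P:6,R:6):131/12)
total length: 631/12

(((D:3/2,S:3/2):39/4,G:45/4):17/3,(P:6,R:6):131/12)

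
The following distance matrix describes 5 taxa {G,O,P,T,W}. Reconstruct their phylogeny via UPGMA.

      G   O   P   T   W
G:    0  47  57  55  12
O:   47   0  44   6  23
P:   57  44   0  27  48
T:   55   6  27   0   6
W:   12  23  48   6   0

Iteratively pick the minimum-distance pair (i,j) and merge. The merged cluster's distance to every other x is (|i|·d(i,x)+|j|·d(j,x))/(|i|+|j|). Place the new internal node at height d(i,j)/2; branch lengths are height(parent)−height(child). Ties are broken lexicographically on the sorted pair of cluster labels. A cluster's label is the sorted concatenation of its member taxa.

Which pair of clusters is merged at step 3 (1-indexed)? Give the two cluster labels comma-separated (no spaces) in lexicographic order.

GW,OT

1. join O+T (d=6) ⇒ OT; edges |O|=3, |T|=3
  updated: d(G,OT)=51, d(OT,P)=71/2, d(OT,W)=29/2
2. join G+W (d=12) ⇒ GW; edges |G|=6, |W|=6
  updated: d(GW,OT)=131/4, d(GW,P)=105/2
3. join GW+OT (d=131/4) ⇒ GOTW; edges |GW|=83/8, |OT|=107/8
  updated: d(GOTW,P)=44
4. join GOTW+P (d=44) ⇒ GOPTW; edges |GOTW|=45/8, |P|=22
final tree: (((G:6,W:6):83/8,(O:3,T:3):107/8):45/8,P:22)
total length: 555/8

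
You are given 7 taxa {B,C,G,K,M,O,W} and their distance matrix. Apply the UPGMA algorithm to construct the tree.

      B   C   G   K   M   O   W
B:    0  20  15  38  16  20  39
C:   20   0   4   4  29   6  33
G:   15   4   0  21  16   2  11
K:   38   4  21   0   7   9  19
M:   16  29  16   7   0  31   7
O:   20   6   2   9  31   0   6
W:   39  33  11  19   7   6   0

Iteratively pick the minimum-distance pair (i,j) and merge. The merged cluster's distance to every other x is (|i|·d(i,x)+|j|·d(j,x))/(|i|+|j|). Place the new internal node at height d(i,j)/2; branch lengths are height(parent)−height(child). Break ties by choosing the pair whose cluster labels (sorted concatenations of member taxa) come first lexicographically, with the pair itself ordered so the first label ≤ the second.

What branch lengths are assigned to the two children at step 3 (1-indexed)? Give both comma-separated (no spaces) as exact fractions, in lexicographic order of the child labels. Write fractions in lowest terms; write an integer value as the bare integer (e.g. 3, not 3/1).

7/2,7/2

step 1: merge (G,O) at d=2; branch lengths G→1, O→1; new cluster GO
  updated: d(B,GO)=35/2, d(C,GO)=5, d(GO,K)=15, d(GO,M)=47/2, d(GO,W)=17/2
step 2: merge (C,K) at d=4; branch lengths C→2, K→2; new cluster CK
  updated: d(B,CK)=29, d(CK,GO)=10, d(CK,M)=18, d(CK,W)=26
step 3: merge (M,W) at d=7; branch lengths M→7/2, W→7/2; new cluster MW
  updated: d(B,MW)=55/2, d(CK,MW)=22, d(GO,MW)=16
step 4: merge (CK,GO) at d=10; branch lengths CK→3, GO→4; new cluster CGKO
  updated: d(B,CGKO)=93/4, d(CGKO,MW)=19
step 5: merge (CGKO,MW) at d=19; branch lengths CGKO→9/2, MW→6; new cluster CGKMOW
  updated: d(B,CGKMOW)=74/3
step 6: merge (B,CGKMOW) at d=74/3; branch lengths B→37/3, CGKMOW→17/6; new cluster BCGKMOW
final tree: (B:37/3,(((C:2,K:2):3,(G:1,O:1):4):9/2,(M:7/2,W:7/2):6):17/6)
total length: 137/3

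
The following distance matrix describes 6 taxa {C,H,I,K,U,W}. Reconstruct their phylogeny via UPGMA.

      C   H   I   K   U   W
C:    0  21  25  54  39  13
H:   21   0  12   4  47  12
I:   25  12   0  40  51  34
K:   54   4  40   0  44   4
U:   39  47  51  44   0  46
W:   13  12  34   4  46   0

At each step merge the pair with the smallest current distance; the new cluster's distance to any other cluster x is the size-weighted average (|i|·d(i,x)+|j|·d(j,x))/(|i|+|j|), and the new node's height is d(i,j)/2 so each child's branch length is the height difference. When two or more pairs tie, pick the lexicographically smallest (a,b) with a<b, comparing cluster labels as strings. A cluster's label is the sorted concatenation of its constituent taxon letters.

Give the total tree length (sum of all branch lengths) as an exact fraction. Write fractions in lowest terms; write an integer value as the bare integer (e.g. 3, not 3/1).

step 1: merge (H,K) at d=4; branch lengths H→2, K→2; new cluster HK
  updated: d(C,HK)=75/2, d(HK,I)=26, d(HK,U)=91/2, d(HK,W)=8
step 2: merge (HK,W) at d=8; branch lengths HK→2, W→4; new cluster HKW
  updated: d(C,HKW)=88/3, d(HKW,I)=86/3, d(HKW,U)=137/3
step 3: merge (C,I) at d=25; branch lengths C→25/2, I→25/2; new cluster CI
  updated: d(CI,HKW)=29, d(CI,U)=45
step 4: merge (CI,HKW) at d=29; branch lengths CI→2, HKW→21/2; new cluster CHIKW
  updated: d(CHIKW,U)=227/5
step 5: merge (CHIKW,U) at d=227/5; branch lengths CHIKW→41/5, U→227/10; new cluster CHIKUW
final tree: (((C:25/2,I:25/2):2,((H:2,K:2):2,W:4):21/2):41/5,U:227/10)
total length: 392/5

392/5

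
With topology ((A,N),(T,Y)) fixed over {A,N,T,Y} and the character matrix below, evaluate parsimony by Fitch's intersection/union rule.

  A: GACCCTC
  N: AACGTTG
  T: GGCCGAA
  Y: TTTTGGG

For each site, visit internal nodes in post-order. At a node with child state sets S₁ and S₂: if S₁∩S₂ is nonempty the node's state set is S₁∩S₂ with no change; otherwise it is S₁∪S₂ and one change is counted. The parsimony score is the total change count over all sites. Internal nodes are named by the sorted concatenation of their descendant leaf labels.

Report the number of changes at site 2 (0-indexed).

AN@0: {G} ∪ {A} = {A,G} (union, +1)
TY@0: {G} ∪ {T} = {G,T} (union, +1)
ANTY@0: {A,G} ∩ {G,T} = {G} (intersection, +0)
AN@1: {A} ∩ {A} = {A} (intersection, +0)
TY@1: {G} ∪ {T} = {G,T} (union, +1)
ANTY@1: {A} ∪ {G,T} = {A,G,T} (union, +1)
AN@2: {C} ∩ {C} = {C} (intersection, +0)
TY@2: {C} ∪ {T} = {C,T} (union, +1)
ANTY@2: {C} ∩ {C,T} = {C} (intersection, +0)
AN@3: {C} ∪ {G} = {C,G} (union, +1)
TY@3: {C} ∪ {T} = {C,T} (union, +1)
ANTY@3: {C,G} ∩ {C,T} = {C} (intersection, +0)
AN@4: {C} ∪ {T} = {C,T} (union, +1)
TY@4: {G} ∩ {G} = {G} (intersection, +0)
ANTY@4: {C,T} ∪ {G} = {C,G,T} (union, +1)
AN@5: {T} ∩ {T} = {T} (intersection, +0)
TY@5: {A} ∪ {G} = {A,G} (union, +1)
ANTY@5: {T} ∪ {A,G} = {A,G,T} (union, +1)
AN@6: {C} ∪ {G} = {C,G} (union, +1)
TY@6: {A} ∪ {G} = {A,G} (union, +1)
ANTY@6: {C,G} ∩ {A,G} = {G} (intersection, +0)
per-site changes: [2, 2, 1, 2, 2, 2, 2]; total = 13

1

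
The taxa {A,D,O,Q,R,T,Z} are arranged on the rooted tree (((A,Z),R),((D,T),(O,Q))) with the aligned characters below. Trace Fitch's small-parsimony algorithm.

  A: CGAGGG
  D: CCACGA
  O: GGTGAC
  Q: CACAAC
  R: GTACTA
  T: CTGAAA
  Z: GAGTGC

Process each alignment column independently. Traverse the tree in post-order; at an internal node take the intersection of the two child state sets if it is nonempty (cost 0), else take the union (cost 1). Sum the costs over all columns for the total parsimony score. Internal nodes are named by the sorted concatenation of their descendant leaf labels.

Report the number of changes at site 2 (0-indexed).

[col 0] AZ: children A:{C}, Z:{G} ∪→ {C,G}; cost 1
[col 0] ARZ: children AZ:{C,G}, R:{G} ∩→ {G}; cost 0
[col 0] DT: children D:{C}, T:{C} ∩→ {C}; cost 0
[col 0] OQ: children O:{G}, Q:{C} ∪→ {C,G}; cost 1
[col 0] DOQT: children DT:{C}, OQ:{C,G} ∩→ {C}; cost 0
[col 0] ADOQRTZ: children ARZ:{G}, DOQT:{C} ∪→ {C,G}; cost 1
[col 1] AZ: children A:{G}, Z:{A} ∪→ {A,G}; cost 1
[col 1] ARZ: children AZ:{A,G}, R:{T} ∪→ {A,G,T}; cost 1
[col 1] DT: children D:{C}, T:{T} ∪→ {C,T}; cost 1
[col 1] OQ: children O:{G}, Q:{A} ∪→ {A,G}; cost 1
[col 1] DOQT: children DT:{C,T}, OQ:{A,G} ∪→ {A,C,G,T}; cost 1
[col 1] ADOQRTZ: children ARZ:{A,G,T}, DOQT:{A,C,G,T} ∩→ {A,G,T}; cost 0
[col 2] AZ: children A:{A}, Z:{G} ∪→ {A,G}; cost 1
[col 2] ARZ: children AZ:{A,G}, R:{A} ∩→ {A}; cost 0
[col 2] DT: children D:{A}, T:{G} ∪→ {A,G}; cost 1
[col 2] OQ: children O:{T}, Q:{C} ∪→ {C,T}; cost 1
[col 2] DOQT: children DT:{A,G}, OQ:{C,T} ∪→ {A,C,G,T}; cost 1
[col 2] ADOQRTZ: children ARZ:{A}, DOQT:{A,C,G,T} ∩→ {A}; cost 0
[col 3] AZ: children A:{G}, Z:{T} ∪→ {G,T}; cost 1
[col 3] ARZ: children AZ:{G,T}, R:{C} ∪→ {C,G,T}; cost 1
[col 3] DT: children D:{C}, T:{A} ∪→ {A,C}; cost 1
[col 3] OQ: children O:{G}, Q:{A} ∪→ {A,G}; cost 1
[col 3] DOQT: children DT:{A,C}, OQ:{A,G} ∩→ {A}; cost 0
[col 3] ADOQRTZ: children ARZ:{C,G,T}, DOQT:{A} ∪→ {A,C,G,T}; cost 1
[col 4] AZ: children A:{G}, Z:{G} ∩→ {G}; cost 0
[col 4] ARZ: children AZ:{G}, R:{T} ∪→ {G,T}; cost 1
[col 4] DT: children D:{G}, T:{A} ∪→ {A,G}; cost 1
[col 4] OQ: children O:{A}, Q:{A} ∩→ {A}; cost 0
[col 4] DOQT: children DT:{A,G}, OQ:{A} ∩→ {A}; cost 0
[col 4] ADOQRTZ: children ARZ:{G,T}, DOQT:{A} ∪→ {A,G,T}; cost 1
[col 5] AZ: children A:{G}, Z:{C} ∪→ {C,G}; cost 1
[col 5] ARZ: children AZ:{C,G}, R:{A} ∪→ {A,C,G}; cost 1
[col 5] DT: children D:{A}, T:{A} ∩→ {A}; cost 0
[col 5] OQ: children O:{C}, Q:{C} ∩→ {C}; cost 0
[col 5] DOQT: children DT:{A}, OQ:{C} ∪→ {A,C}; cost 1
[col 5] ADOQRTZ: children ARZ:{A,C,G}, DOQT:{A,C} ∩→ {A,C}; cost 0
per-site changes: [3, 5, 4, 5, 3, 3]; total = 23

4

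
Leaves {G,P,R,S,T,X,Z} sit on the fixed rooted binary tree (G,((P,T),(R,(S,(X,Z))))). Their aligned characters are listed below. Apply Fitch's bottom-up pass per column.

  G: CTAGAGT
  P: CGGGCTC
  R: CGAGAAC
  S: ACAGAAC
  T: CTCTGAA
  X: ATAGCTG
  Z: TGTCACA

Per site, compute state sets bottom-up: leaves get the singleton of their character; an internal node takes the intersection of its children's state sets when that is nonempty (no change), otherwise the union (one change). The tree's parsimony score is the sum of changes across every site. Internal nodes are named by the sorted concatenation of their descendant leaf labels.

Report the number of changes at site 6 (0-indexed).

[col 0] PT: children P:{C}, T:{C} ∩→ {C}; cost 0
[col 0] XZ: children X:{A}, Z:{T} ∪→ {A,T}; cost 1
[col 0] SXZ: children S:{A}, XZ:{A,T} ∩→ {A}; cost 0
[col 0] RSXZ: children R:{C}, SXZ:{A} ∪→ {A,C}; cost 1
[col 0] PRSTXZ: children PT:{C}, RSXZ:{A,C} ∩→ {C}; cost 0
[col 0] GPRSTXZ: children G:{C}, PRSTXZ:{C} ∩→ {C}; cost 0
[col 1] PT: children P:{G}, T:{T} ∪→ {G,T}; cost 1
[col 1] XZ: children X:{T}, Z:{G} ∪→ {G,T}; cost 1
[col 1] SXZ: children S:{C}, XZ:{G,T} ∪→ {C,G,T}; cost 1
[col 1] RSXZ: children R:{G}, SXZ:{C,G,T} ∩→ {G}; cost 0
[col 1] PRSTXZ: children PT:{G,T}, RSXZ:{G} ∩→ {G}; cost 0
[col 1] GPRSTXZ: children G:{T}, PRSTXZ:{G} ∪→ {G,T}; cost 1
[col 2] PT: children P:{G}, T:{C} ∪→ {C,G}; cost 1
[col 2] XZ: children X:{A}, Z:{T} ∪→ {A,T}; cost 1
[col 2] SXZ: children S:{A}, XZ:{A,T} ∩→ {A}; cost 0
[col 2] RSXZ: children R:{A}, SXZ:{A} ∩→ {A}; cost 0
[col 2] PRSTXZ: children PT:{C,G}, RSXZ:{A} ∪→ {A,C,G}; cost 1
[col 2] GPRSTXZ: children G:{A}, PRSTXZ:{A,C,G} ∩→ {A}; cost 0
[col 3] PT: children P:{G}, T:{T} ∪→ {G,T}; cost 1
[col 3] XZ: children X:{G}, Z:{C} ∪→ {C,G}; cost 1
[col 3] SXZ: children S:{G}, XZ:{C,G} ∩→ {G}; cost 0
[col 3] RSXZ: children R:{G}, SXZ:{G} ∩→ {G}; cost 0
[col 3] PRSTXZ: children PT:{G,T}, RSXZ:{G} ∩→ {G}; cost 0
[col 3] GPRSTXZ: children G:{G}, PRSTXZ:{G} ∩→ {G}; cost 0
[col 4] PT: children P:{C}, T:{G} ∪→ {C,G}; cost 1
[col 4] XZ: children X:{C}, Z:{A} ∪→ {A,C}; cost 1
[col 4] SXZ: children S:{A}, XZ:{A,C} ∩→ {A}; cost 0
[col 4] RSXZ: children R:{A}, SXZ:{A} ∩→ {A}; cost 0
[col 4] PRSTXZ: children PT:{C,G}, RSXZ:{A} ∪→ {A,C,G}; cost 1
[col 4] GPRSTXZ: children G:{A}, PRSTXZ:{A,C,G} ∩→ {A}; cost 0
[col 5] PT: children P:{T}, T:{A} ∪→ {A,T}; cost 1
[col 5] XZ: children X:{T}, Z:{C} ∪→ {C,T}; cost 1
[col 5] SXZ: children S:{A}, XZ:{C,T} ∪→ {A,C,T}; cost 1
[col 5] RSXZ: children R:{A}, SXZ:{A,C,T} ∩→ {A}; cost 0
[col 5] PRSTXZ: children PT:{A,T}, RSXZ:{A} ∩→ {A}; cost 0
[col 5] GPRSTXZ: children G:{G}, PRSTXZ:{A} ∪→ {A,G}; cost 1
[col 6] PT: children P:{C}, T:{A} ∪→ {A,C}; cost 1
[col 6] XZ: children X:{G}, Z:{A} ∪→ {A,G}; cost 1
[col 6] SXZ: children S:{C}, XZ:{A,G} ∪→ {A,C,G}; cost 1
[col 6] RSXZ: children R:{C}, SXZ:{A,C,G} ∩→ {C}; cost 0
[col 6] PRSTXZ: children PT:{A,C}, RSXZ:{C} ∩→ {C}; cost 0
[col 6] GPRSTXZ: children G:{T}, PRSTXZ:{C} ∪→ {C,T}; cost 1
per-site changes: [2, 4, 3, 2, 3, 4, 4]; total = 22

4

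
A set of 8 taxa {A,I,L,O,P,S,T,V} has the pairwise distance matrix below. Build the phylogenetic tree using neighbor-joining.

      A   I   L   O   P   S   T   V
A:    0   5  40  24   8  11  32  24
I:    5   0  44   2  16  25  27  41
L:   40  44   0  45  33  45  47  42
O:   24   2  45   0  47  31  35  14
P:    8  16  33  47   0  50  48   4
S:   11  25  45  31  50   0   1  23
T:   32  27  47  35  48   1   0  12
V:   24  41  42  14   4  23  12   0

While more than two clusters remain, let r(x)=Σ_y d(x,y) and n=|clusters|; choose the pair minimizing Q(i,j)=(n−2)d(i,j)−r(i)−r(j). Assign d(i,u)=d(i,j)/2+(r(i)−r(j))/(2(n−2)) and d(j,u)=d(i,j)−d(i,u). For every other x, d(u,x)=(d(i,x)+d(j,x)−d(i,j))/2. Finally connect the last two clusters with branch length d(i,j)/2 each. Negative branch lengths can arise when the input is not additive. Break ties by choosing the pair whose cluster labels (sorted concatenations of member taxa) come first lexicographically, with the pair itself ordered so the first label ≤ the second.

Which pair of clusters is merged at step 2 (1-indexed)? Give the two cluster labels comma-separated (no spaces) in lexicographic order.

1. join S+T (d=1, Q=-382) ⇒ ST; edges |S|=-5/6, |T|=11/6
  updated: d(A,ST)=21, d(I,ST)=51/2, d(L,ST)=91/2, d(O,ST)=65/2, d(P,ST)=97/2, d(ST,V)=17
2. join I+O (d=2, Q=-288) ⇒ IO; edges |I|=-21/10, |O|=41/10
  updated: d(A,IO)=27/2, d(IO,L)=87/2, d(IO,P)=61/2, d(IO,ST)=28, d(IO,V)=53/2
3. join P+V (d=4, Q=-443/2) ⇒ PV; edges |P|=53/16, |V|=11/16
  updated: d(A,PV)=14, d(IO,PV)=53/2, d(L,PV)=71/2, d(PV,ST)=123/4
4. join L+PV (d=71/2, Q=-659/4) ⇒ LPV; edges |L|=219/8, |PV|=65/8
  updated: d(A,LPV)=37/4, d(IO,LPV)=69/4, d(LPV,ST)=163/8
5. join A+IO (d=27/2, Q=-151/2) ⇒ AIO; edges |A|=3, |IO|=21/2
  updated: d(AIO,LPV)=13/2, d(AIO,ST)=71/4
6. join AIO+LPV (d=13/2, Q=-357/8) ⇒ AILOPV; edges |AIO|=31/16, |LPV|=73/16
  updated: d(AILOPV,ST)=253/16
7. join AILOPV+ST (d=253/16) ⇒ AILOPSTV; edges |AILOPV|=253/32, |ST|=253/32
final tree: (((A:3,(I:-21/10,O:41/10):21/2):31/16,(L:219/8,(P:53/16,V:11/16):65/8):73/16):253/32,(S:-5/6,T:11/6):253/32)
total length: 1253/16

I,O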